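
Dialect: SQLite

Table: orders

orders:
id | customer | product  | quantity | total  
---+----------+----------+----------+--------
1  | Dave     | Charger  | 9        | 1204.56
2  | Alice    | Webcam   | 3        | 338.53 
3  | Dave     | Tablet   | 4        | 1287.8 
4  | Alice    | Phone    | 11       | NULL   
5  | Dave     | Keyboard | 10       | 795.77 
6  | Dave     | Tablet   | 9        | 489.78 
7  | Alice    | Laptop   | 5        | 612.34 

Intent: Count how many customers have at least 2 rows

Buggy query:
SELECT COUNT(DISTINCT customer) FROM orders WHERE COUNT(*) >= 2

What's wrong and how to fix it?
Bug: WHERE filters individual rows, not groups, so a group-level COUNT is invalid there

Fix: Use a subquery that GROUPs and filters with HAVING, then count its rows

Corrected query:
SELECT COUNT(*) FROM (SELECT customer FROM orders GROUP BY customer HAVING COUNT(*) >= 2)

Result:
COUNT(*)
--------
2       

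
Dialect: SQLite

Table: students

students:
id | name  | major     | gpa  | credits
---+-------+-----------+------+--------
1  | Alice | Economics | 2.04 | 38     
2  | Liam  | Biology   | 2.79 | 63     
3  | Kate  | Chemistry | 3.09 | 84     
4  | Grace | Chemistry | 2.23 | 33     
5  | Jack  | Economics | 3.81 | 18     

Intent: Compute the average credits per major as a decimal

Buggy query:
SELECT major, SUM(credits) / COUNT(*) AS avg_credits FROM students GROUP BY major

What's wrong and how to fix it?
Bug: Both operands are integers, so '/' performs integer division and truncates

Fix: Multiply by 1.0 (or CAST to REAL) to force floating-point division

Corrected query:
SELECT major, SUM(credits) * 1.0 / COUNT(*) AS avg_credits FROM students GROUP BY major

Result:
major     | avg_credits
----------+------------
Biology   | 63         
Chemistry | 58.5       
Economics | 28         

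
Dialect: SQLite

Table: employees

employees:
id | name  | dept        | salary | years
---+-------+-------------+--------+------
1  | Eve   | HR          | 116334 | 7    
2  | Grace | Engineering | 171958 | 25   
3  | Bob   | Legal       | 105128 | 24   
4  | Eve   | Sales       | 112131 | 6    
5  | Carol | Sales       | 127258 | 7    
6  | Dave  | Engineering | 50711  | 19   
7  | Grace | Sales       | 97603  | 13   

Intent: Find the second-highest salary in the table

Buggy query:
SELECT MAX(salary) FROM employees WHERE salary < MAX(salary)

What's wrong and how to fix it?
Bug: The inner MAX is an aggregate inside WHERE, which is not allowed

Fix: Put the inner MAX in a scalar subquery

Corrected query:
SELECT MAX(salary) FROM employees WHERE salary < (SELECT MAX(salary) FROM employees)

Result:
MAX(salary)
-----------
127258     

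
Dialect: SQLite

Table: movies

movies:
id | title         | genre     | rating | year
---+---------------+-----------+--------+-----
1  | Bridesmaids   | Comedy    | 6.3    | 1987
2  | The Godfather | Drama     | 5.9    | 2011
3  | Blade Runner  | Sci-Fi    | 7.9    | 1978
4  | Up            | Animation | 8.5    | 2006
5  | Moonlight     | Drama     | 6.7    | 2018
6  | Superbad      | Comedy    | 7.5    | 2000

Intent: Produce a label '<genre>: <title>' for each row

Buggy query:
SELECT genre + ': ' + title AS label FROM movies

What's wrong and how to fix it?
Bug: SQLite uses || for string concatenation; + coerces text to numbers (yielding 0)

Fix: Use the || operator for string concatenation

Corrected query:
SELECT genre || ': ' || title AS label FROM movies

Result:
label               
--------------------
Comedy: Bridesmaids 
Drama: The Godfather
Sci-Fi: Blade Runner
Animation: Up       
Drama: Moonlight    
Comedy: Superbad    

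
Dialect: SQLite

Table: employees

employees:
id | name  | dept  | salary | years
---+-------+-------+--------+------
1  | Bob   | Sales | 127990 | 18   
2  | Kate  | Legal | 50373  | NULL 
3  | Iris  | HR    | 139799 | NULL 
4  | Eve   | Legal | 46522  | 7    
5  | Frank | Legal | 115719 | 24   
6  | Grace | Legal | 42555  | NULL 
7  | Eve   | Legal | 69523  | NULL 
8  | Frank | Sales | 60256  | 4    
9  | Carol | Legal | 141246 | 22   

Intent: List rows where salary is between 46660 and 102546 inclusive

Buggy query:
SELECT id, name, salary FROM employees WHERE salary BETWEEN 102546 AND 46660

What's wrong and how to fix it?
Bug: BETWEEN expects the lower bound first; with 102546 AND 46660 the range is empty

Fix: Write BETWEEN 46660 AND 102546

Corrected query:
SELECT id, name, salary FROM employees WHERE salary BETWEEN 46660 AND 102546

Result:
id | name  | salary
---+-------+-------
2  | Kate  | 50373 
7  | Eve   | 69523 
8  | Frank | 60256 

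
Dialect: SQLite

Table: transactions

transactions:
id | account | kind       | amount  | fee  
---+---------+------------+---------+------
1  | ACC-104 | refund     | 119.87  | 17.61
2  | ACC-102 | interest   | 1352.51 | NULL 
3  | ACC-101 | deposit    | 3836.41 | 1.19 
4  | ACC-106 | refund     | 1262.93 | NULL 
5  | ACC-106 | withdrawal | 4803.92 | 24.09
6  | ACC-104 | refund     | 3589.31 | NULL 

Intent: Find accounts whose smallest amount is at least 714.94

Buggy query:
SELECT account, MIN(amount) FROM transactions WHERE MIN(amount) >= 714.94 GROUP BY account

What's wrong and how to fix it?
Bug: MIN() in WHERE is a misuse of aggregate

Fix: Use HAVING for the per-group MIN condition

Corrected query:
SELECT account, MIN(amount) FROM transactions GROUP BY account HAVING MIN(amount) >= 714.94

Result:
account | MIN(amount)
--------+------------
ACC-101 | 3836.41    
ACC-102 | 1352.51    
ACC-106 | 1262.93    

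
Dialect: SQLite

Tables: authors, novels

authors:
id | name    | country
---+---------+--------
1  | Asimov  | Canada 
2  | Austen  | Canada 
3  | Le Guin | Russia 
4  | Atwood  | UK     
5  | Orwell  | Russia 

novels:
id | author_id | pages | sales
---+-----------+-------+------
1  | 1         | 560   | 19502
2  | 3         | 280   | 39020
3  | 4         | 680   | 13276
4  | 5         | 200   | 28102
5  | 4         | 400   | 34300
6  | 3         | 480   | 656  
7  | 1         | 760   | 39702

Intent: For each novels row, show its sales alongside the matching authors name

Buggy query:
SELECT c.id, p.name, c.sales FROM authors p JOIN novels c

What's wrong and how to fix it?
Bug: Missing join condition: each novels row is matched to all authors rows instead of just its own

Fix: Add ON c.author_id = p.id to the JOIN

Corrected query:
SELECT c.id, p.name, c.sales FROM authors p JOIN novels c ON c.author_id = p.id

Result:
id | name    | sales
---+---------+------
1  | Asimov  | 19502
2  | Le Guin | 39020
3  | Atwood  | 13276
4  | Orwell  | 28102
5  | Atwood  | 34300
6  | Le Guin | 656  
7  | Asimov  | 39702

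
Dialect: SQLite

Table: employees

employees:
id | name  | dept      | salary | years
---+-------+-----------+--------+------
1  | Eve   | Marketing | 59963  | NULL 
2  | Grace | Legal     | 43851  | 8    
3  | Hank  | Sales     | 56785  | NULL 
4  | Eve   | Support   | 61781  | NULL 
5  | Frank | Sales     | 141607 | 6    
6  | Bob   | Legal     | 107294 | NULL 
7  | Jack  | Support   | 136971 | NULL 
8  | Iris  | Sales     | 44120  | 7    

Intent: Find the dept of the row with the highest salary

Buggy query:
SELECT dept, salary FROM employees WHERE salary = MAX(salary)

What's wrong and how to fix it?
Bug: MAX(salary) is an aggregate and cannot be used directly in WHERE

Fix: Use a subquery: WHERE salary = (SELECT MAX(salary) FROM employees)

Corrected query:
SELECT dept, salary FROM employees WHERE salary = (SELECT MAX(salary) FROM employees)

Result:
dept  | salary
------+-------
Sales | 141607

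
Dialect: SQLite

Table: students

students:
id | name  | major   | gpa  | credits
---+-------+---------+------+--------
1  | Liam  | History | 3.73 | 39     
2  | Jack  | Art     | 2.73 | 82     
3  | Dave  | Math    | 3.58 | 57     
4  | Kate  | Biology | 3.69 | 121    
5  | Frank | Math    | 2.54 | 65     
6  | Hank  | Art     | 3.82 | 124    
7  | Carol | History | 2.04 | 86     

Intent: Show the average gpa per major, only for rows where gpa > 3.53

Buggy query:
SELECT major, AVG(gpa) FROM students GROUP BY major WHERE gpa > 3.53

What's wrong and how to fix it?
Bug: Row-level WHERE must come before GROUP BY in the clause order

Fix: Place WHERE between FROM and GROUP BY

Corrected query:
SELECT major, AVG(gpa) FROM students WHERE gpa > 3.53 GROUP BY major

Result:
major   | AVG(gpa)
--------+---------
Art     | 3.82    
Biology | 3.69    
History | 3.73    
Math    | 3.58    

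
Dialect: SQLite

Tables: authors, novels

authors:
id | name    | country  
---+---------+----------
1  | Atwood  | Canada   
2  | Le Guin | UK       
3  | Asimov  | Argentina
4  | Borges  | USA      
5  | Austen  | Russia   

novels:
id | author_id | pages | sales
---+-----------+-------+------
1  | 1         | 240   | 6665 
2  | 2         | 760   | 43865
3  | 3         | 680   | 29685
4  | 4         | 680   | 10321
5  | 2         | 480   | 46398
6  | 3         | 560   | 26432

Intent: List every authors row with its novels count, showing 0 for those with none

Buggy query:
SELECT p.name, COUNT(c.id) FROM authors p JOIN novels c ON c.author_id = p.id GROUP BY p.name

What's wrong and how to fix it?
Bug: INNER JOIN drops authors rows that have no matching novels rows

Fix: Switch to LEFT JOIN to retain unmatched parent rows

Corrected query:
SELECT p.name, COUNT(c.id) FROM authors p LEFT JOIN novels c ON c.author_id = p.id GROUP BY p.name

Result:
name    | COUNT(c.id)
--------+------------
Asimov  | 2          
Atwood  | 1          
Austen  | 0          
Borges  | 1          
Le Guin | 2          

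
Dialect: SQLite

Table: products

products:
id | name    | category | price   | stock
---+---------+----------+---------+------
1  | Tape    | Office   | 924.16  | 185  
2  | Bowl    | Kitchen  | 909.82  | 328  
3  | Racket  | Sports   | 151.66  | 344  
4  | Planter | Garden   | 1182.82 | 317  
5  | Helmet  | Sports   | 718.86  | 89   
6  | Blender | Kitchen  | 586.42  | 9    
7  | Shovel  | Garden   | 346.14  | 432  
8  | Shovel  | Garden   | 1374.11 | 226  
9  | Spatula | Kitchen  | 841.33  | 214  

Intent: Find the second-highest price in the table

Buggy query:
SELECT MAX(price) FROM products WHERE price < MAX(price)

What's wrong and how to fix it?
Bug: MAX(price) on the right of the comparison is an aggregate-in-WHERE error

Fix: Compute the overall MAX in a subquery, then take MAX of rows below it

Corrected query:
SELECT MAX(price) FROM products WHERE price < (SELECT MAX(price) FROM products)

Result:
MAX(price)
----------
1182.82   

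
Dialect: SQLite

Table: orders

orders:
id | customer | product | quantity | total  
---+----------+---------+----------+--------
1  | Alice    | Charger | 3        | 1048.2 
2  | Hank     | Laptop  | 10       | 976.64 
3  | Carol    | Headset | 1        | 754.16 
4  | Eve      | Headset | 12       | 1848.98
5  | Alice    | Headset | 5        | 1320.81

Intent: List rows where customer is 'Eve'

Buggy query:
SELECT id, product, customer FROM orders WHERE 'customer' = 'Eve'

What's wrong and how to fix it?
Bug: Single quotes denote string literals in SQL; the column name is being compared as a constant string

Fix: Remove the quotes around the column name (or use double quotes for an identifier)

Corrected query:
SELECT id, product, customer FROM orders WHERE customer = 'Eve'

Result:
id | product | customer
---+---------+---------
4  | Headset | Eve     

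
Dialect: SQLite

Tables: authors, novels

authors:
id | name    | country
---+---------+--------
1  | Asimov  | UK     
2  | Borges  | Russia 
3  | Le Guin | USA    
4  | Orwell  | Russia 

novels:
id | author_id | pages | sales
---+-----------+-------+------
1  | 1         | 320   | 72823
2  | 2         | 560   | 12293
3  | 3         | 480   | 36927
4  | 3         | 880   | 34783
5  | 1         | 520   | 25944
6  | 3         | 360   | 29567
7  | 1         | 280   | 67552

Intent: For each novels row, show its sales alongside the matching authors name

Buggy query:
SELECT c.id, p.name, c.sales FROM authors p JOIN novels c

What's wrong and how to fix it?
Bug: JOIN with no ON clause produces a cartesian product; every novels row pairs with every authors row

Fix: Add ON c.author_id = p.id to the JOIN

Corrected query:
SELECT c.id, p.name, c.sales FROM authors p JOIN novels c ON c.author_id = p.id

Result:
id | name    | sales
---+---------+------
1  | Asimov  | 72823
2  | Borges  | 12293
3  | Le Guin | 36927
4  | Le Guin | 34783
5  | Asimov  | 25944
6  | Le Guin | 29567
7  | Asimov  | 67552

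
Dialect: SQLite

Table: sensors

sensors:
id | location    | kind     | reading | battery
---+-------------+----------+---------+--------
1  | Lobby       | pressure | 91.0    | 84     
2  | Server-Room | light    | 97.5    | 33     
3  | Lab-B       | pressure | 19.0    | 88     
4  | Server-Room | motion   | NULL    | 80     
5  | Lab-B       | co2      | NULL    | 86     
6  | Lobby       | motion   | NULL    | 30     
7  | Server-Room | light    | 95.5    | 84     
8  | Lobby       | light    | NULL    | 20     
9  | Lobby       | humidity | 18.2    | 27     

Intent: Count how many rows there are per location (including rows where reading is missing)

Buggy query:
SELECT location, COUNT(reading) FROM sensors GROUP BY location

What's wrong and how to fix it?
Bug: COUNT(column) counts non-NULL values only; rows with NULL reading aren't counted

Fix: Use COUNT(*) to count all rows regardless of NULL

Corrected query:
SELECT location, COUNT(*) FROM sensors GROUP BY location

Result:
location    | COUNT(*)
------------+---------
Lab-B       | 2       
Lobby       | 4       
Server-Room | 3       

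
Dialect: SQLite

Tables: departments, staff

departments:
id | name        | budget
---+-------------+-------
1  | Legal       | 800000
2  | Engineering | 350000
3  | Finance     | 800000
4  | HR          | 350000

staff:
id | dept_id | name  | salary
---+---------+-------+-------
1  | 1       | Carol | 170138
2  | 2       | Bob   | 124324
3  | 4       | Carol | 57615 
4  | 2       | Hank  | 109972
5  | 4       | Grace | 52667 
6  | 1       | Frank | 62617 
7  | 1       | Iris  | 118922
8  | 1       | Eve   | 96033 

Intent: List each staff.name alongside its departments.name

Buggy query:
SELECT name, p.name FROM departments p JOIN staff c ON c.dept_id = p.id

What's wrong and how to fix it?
Bug: 'name' exists in both joined tables, so the database can't tell which one is meant

Fix: Prefix ambiguous columns with the table alias

Corrected query:
SELECT c.name, p.name FROM departments p JOIN staff c ON c.dept_id = p.id

Result:
name  | name       
------+------------
Carol | Legal      
Bob   | Engineering
Carol | HR         
Hank  | Engineering
Grace | HR         
Frank | Legal      
Iris  | Legal      
Eve   | Legal      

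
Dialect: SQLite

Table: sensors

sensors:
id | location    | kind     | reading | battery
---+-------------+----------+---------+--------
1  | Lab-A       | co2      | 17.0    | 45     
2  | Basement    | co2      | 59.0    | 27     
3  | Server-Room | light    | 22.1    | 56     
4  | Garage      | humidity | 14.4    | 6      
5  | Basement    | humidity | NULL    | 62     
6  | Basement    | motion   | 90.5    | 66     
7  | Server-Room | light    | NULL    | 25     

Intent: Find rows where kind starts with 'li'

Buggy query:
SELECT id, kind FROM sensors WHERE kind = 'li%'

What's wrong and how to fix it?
Bug: '=' compares the literal string including the % character; pattern matching needs LIKE

Fix: Replace '=' with LIKE so 'li%' is treated as a pattern

Corrected query:
SELECT id, kind FROM sensors WHERE kind LIKE 'li%'

Result:
id | kind 
---+------
3  | light
7  | light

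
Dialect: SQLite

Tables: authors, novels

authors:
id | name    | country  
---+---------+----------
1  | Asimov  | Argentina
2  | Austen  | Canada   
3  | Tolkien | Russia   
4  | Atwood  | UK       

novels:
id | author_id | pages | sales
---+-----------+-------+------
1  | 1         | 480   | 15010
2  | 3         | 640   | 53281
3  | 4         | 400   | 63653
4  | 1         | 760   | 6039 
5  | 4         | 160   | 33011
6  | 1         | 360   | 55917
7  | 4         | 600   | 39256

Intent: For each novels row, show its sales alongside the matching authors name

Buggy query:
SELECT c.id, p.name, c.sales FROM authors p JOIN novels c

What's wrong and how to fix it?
Bug: Missing join condition: each novels row is matched to all authors rows instead of just its own

Fix: Add ON c.author_id = p.id to the JOIN

Corrected query:
SELECT c.id, p.name, c.sales FROM authors p JOIN novels c ON c.author_id = p.id

Result:
id | name    | sales
---+---------+------
1  | Asimov  | 15010
2  | Tolkien | 53281
3  | Atwood  | 63653
4  | Asimov  | 6039 
5  | Atwood  | 33011
6  | Asimov  | 55917
7  | Atwood  | 39256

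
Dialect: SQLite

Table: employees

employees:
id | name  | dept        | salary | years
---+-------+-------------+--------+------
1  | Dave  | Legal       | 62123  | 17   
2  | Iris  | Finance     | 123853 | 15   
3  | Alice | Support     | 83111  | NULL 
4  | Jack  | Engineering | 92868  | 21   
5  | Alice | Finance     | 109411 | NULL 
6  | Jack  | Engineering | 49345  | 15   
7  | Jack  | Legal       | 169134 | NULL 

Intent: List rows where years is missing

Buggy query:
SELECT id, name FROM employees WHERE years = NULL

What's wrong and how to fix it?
Bug: Comparing to NULL with '=' never matches; NULL = NULL is unknown, not true

Fix: Replace '= NULL' with 'IS NULL'

Corrected query:
SELECT id, name FROM employees WHERE years IS NULL

Result:
id | name 
---+------
3  | Alice
5  | Alice
7  | Jack 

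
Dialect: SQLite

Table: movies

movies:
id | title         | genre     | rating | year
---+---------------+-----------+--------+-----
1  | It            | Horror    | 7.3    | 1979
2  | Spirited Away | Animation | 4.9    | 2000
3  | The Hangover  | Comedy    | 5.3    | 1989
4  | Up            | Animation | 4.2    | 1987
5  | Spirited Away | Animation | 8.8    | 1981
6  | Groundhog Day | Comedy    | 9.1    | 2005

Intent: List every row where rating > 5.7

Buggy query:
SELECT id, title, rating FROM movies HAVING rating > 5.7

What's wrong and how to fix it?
Bug: HAVING filters the output of aggregation, but this query has no GROUP BY and no aggregate functions, so SQLite rejects it (HAVING clause on a non-aggregate query); the condition here is per row

Fix: Use WHERE for row-level filtering

Corrected query:
SELECT id, title, rating FROM movies WHERE rating > 5.7

Result:
id | title         | rating
---+---------------+-------
1  | It            | 7.3   
5  | Spirited Away | 8.8   
6  | Groundhog Day | 9.1   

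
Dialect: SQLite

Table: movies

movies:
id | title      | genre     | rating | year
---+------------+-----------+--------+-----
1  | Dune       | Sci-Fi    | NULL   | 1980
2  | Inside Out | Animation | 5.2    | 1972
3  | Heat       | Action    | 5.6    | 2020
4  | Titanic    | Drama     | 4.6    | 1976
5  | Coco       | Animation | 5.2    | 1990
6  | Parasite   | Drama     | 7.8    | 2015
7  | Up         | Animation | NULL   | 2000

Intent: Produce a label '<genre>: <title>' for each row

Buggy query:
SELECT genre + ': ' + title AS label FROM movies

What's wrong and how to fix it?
Bug: '+' is numeric addition; on text columns SQLite converts them to 0 instead of concatenating

Fix: Replace + with || to concatenate text

Corrected query:
SELECT genre || ': ' || title AS label FROM movies

Result:
label                
---------------------
Sci-Fi: Dune         
Animation: Inside Out
Action: Heat         
Drama: Titanic       
Animation: Coco      
Drama: Parasite      
Animation: Up        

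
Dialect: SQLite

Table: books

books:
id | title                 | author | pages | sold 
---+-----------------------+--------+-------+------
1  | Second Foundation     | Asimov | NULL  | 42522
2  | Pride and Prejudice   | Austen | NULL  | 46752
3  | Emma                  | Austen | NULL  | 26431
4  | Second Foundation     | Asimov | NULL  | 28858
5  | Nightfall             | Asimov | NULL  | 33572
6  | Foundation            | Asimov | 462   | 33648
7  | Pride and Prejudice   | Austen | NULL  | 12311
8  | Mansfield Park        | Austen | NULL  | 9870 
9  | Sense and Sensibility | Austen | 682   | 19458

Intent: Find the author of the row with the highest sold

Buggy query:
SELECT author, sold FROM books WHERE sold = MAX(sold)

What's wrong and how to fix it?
Bug: WHERE is evaluated per row; an aggregate over the whole table isn't defined there

Fix: Use a subquery: WHERE sold = (SELECT MAX(sold) FROM books)

Corrected query:
SELECT author, sold FROM books WHERE sold = (SELECT MAX(sold) FROM books)

Result:
author | sold 
-------+------
Austen | 46752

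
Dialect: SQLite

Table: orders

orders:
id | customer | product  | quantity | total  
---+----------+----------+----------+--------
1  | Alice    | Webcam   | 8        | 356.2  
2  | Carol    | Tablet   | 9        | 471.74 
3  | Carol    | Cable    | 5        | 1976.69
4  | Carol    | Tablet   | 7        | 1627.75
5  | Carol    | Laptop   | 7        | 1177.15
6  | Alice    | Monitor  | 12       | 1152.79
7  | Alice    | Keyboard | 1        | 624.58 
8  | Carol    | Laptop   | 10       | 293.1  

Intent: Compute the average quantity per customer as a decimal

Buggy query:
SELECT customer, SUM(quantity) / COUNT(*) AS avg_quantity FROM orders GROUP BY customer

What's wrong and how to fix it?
Bug: SUM(quantity) and COUNT(*) are both integers; the division truncates the fractional part

Fix: Cast one side to REAL so the division keeps the fractional part

Corrected query:
SELECT customer, SUM(quantity) * 1.0 / COUNT(*) AS avg_quantity FROM orders GROUP BY customer

Result:
customer | avg_quantity
---------+-------------
Alice    | 7           
Carol    | 7.6         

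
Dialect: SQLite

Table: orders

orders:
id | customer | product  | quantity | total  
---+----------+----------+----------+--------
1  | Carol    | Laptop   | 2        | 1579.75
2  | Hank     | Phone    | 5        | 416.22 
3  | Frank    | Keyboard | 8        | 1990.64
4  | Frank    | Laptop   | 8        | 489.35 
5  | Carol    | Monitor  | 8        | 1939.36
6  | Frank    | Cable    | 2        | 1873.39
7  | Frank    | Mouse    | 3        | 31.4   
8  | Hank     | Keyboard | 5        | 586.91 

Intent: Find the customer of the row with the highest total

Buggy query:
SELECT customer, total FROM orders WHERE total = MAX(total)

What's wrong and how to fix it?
Bug: MAX(total) is an aggregate and cannot be used directly in WHERE

Fix: Use a subquery: WHERE total = (SELECT MAX(total) FROM orders)

Corrected query:
SELECT customer, total FROM orders WHERE total = (SELECT MAX(total) FROM orders)

Result:
customer | total  
---------+--------
Frank    | 1990.64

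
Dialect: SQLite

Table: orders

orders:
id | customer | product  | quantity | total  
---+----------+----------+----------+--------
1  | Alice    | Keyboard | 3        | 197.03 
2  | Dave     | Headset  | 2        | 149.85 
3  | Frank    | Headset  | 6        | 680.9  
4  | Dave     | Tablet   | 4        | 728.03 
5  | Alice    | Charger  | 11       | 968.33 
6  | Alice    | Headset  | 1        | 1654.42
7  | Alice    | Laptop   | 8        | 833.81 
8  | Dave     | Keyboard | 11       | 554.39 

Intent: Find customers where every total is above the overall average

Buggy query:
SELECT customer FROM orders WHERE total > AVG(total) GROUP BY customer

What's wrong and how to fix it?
Bug: WHERE evaluates per row before aggregation, so AVG() is unavailable

Fix: Use a subquery for AVG and a HAVING MIN(...) filter so the condition holds for every row in the group

Corrected query:
SELECT customer FROM orders GROUP BY customer HAVING MIN(total) > (SELECT AVG(total) FROM orders)

Result:
(no rows)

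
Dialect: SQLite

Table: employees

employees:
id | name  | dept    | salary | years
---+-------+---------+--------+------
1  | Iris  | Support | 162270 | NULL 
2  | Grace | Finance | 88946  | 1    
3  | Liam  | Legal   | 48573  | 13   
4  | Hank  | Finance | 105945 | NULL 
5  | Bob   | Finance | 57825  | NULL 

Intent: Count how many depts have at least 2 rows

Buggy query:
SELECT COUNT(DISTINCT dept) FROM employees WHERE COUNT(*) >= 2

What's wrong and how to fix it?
Bug: COUNT(*) cannot appear in WHERE; the per-group count doesn't exist yet

Fix: Group first with HAVING COUNT(*) >= 2, then COUNT the resulting groups

Corrected query:
SELECT COUNT(*) FROM (SELECT dept FROM employees GROUP BY dept HAVING COUNT(*) >= 2)

Result:
COUNT(*)
--------
1       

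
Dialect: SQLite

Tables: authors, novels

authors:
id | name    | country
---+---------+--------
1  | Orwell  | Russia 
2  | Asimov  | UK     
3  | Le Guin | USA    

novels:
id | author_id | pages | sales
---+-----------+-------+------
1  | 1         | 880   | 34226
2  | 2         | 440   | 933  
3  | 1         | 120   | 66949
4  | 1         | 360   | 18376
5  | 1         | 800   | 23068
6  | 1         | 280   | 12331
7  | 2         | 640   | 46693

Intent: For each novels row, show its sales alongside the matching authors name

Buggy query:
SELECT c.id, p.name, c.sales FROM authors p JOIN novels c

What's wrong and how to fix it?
Bug: JOIN with no ON clause produces a cartesian product; every novels row pairs with every authors row

Fix: Specify the join condition linking the foreign key to the parent id

Corrected query:
SELECT c.id, p.name, c.sales FROM authors p JOIN novels c ON c.author_id = p.id

Result:
id | name   | sales
---+--------+------
1  | Orwell | 34226
2  | Asimov | 933  
3  | Orwell | 66949
4  | Orwell | 18376
5  | Orwell | 23068
6  | Orwell | 12331
7  | Asimov | 46693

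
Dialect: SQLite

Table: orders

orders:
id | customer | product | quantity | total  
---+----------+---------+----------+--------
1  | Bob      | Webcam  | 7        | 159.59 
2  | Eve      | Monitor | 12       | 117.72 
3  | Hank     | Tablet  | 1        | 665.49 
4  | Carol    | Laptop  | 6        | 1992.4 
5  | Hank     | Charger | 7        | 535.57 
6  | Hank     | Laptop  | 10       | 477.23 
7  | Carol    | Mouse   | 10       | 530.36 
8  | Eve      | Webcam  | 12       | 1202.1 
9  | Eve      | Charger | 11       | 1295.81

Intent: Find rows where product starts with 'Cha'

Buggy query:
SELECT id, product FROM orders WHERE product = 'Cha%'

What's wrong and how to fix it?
Bug: Wildcards only work with LIKE; '=' treats '%' as a literal character

Fix: Use LIKE for wildcard pattern matching

Corrected query:
SELECT id, product FROM orders WHERE product LIKE 'Cha%'

Result:
id | product
---+--------
5  | Charger
9  | Charger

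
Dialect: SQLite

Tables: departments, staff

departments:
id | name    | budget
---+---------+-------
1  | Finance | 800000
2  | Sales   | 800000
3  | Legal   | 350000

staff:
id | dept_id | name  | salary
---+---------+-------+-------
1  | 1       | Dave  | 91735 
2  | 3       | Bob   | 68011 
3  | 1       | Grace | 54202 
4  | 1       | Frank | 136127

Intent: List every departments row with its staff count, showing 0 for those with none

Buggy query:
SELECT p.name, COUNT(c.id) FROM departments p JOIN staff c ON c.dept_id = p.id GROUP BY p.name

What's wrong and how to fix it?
Bug: An inner join excludes parents with zero children

Fix: Switch to LEFT JOIN to retain unmatched parent rows

Corrected query:
SELECT p.name, COUNT(c.id) FROM departments p LEFT JOIN staff c ON c.dept_id = p.id GROUP BY p.name

Result:
name    | COUNT(c.id)
--------+------------
Finance | 3          
Legal   | 1          
Sales   | 0          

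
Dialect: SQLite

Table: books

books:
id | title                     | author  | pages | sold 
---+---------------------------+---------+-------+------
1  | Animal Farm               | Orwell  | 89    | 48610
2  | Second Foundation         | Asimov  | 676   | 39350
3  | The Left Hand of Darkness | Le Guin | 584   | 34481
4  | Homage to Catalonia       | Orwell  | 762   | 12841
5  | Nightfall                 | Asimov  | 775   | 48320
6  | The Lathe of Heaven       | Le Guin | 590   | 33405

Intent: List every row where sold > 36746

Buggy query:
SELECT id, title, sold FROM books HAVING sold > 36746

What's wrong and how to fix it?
Bug: HAVING filters the output of aggregation, but this query has no GROUP BY and no aggregate functions, so SQLite rejects it (HAVING clause on a non-aggregate query); the condition here is per row

Fix: Use WHERE for row-level filtering

Corrected query:
SELECT id, title, sold FROM books WHERE sold > 36746

Result:
id | title             | sold 
---+-------------------+------
1  | Animal Farm       | 48610
2  | Second Foundation | 39350
5  | Nightfall         | 48320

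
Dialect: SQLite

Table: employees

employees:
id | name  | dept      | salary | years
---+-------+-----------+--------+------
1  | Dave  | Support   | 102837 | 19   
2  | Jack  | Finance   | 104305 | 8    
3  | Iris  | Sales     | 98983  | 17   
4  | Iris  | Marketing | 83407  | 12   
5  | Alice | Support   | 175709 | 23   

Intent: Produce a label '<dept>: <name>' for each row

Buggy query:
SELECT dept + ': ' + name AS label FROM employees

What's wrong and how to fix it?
Bug: '+' is numeric addition; on text columns SQLite converts them to 0 instead of concatenating

Fix: Use the || operator for string concatenation

Corrected query:
SELECT dept || ': ' || name AS label FROM employees

Result:
label          
---------------
Support: Dave  
Finance: Jack  
Sales: Iris    
Marketing: Iris
Support: Alice 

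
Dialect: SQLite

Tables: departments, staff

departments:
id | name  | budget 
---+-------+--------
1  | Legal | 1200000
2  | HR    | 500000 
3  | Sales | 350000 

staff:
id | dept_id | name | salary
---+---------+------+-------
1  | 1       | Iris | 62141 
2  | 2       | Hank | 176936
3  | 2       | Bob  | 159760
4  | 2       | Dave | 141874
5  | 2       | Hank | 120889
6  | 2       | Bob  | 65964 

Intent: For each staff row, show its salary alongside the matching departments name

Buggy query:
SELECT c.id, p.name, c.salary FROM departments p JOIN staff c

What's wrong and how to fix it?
Bug: JOIN with no ON clause produces a cartesian product; every staff row pairs with every departments row

Fix: Specify the join condition linking the foreign key to the parent id

Corrected query:
SELECT c.id, p.name, c.salary FROM departments p JOIN staff c ON c.dept_id = p.id

Result:
id | name  | salary
---+-------+-------
1  | Legal | 62141 
2  | HR    | 176936
3  | HR    | 159760
4  | HR    | 141874
5  | HR    | 120889
6  | HR    | 65964 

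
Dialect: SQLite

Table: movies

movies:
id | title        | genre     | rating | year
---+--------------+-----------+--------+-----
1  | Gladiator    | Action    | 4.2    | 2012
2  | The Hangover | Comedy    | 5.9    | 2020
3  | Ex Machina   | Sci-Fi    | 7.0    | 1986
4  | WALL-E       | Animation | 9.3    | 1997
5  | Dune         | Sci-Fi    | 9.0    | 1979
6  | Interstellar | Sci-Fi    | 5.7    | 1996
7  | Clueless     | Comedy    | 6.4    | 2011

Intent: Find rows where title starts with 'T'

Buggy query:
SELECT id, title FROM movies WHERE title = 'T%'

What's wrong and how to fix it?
Bug: '=' compares the literal string including the % character; pattern matching needs LIKE

Fix: Use LIKE for wildcard pattern matching

Corrected query:
SELECT id, title FROM movies WHERE title LIKE 'T%'

Result:
id | title       
---+-------------
2  | The Hangover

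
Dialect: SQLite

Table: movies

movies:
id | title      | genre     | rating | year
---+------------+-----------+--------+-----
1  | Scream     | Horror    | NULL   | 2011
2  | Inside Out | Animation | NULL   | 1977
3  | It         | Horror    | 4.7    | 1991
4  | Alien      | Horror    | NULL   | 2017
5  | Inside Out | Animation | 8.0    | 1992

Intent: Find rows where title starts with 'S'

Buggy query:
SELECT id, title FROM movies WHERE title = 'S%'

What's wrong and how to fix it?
Bug: '=' compares the literal string including the % character; pattern matching needs LIKE

Fix: Replace '=' with LIKE so 'S%' is treated as a pattern

Corrected query:
SELECT id, title FROM movies WHERE title LIKE 'S%'

Result:
id | title 
---+-------
1  | Scream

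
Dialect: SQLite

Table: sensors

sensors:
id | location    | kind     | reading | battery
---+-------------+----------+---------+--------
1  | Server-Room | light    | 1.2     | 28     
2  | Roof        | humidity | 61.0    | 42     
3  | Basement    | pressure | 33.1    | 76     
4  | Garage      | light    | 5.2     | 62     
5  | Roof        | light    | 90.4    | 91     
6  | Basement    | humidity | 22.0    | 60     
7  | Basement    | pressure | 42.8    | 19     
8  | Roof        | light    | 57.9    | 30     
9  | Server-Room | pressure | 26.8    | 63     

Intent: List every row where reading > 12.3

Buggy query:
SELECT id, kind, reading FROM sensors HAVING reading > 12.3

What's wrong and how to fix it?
Bug: This is a non-aggregate query (no GROUP BY, no aggregates), so in SQLite the HAVING clause is invalid here; a row-level condition belongs in WHERE

Fix: Use WHERE for row-level filtering

Corrected query:
SELECT id, kind, reading FROM sensors WHERE reading > 12.3

Result:
id | kind     | reading
---+----------+--------
2  | humidity | 61     
3  | pressure | 33.1   
5  | light    | 90.4   
6  | humidity | 22     
7  | pressure | 42.8   
8  | light    | 57.9   
9  | pressure | 26.8   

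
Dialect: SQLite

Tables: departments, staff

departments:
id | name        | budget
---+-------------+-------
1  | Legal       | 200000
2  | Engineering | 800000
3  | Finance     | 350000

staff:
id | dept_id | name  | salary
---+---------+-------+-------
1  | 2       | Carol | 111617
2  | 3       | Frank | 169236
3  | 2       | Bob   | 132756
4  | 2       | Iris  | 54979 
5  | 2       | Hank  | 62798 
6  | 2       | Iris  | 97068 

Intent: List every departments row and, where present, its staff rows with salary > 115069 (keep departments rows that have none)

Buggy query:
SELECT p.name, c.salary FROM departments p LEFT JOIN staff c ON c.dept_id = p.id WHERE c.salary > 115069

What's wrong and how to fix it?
Bug: Filtering c.salary in WHERE discards the NULL rows produced by LEFT JOIN, turning it into an inner join

Fix: Move the right-table condition into the ON clause so unmatched parents are kept

Corrected query:
SELECT p.name, c.salary FROM departments p LEFT JOIN staff c ON c.dept_id = p.id AND c.salary > 115069

Result:
name        | salary
------------+-------
Legal       | NULL  
Engineering | 132756
Finance     | 169236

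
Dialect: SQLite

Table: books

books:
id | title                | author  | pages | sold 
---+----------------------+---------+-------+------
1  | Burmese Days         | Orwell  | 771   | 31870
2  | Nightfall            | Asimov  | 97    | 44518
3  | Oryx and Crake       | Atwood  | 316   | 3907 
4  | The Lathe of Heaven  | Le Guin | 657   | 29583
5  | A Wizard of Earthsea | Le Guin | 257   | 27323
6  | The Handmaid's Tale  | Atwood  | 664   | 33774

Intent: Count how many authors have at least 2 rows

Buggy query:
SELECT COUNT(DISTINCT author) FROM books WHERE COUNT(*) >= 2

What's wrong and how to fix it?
Bug: WHERE filters individual rows, not groups, so a group-level COUNT is invalid there

Fix: Use a subquery that GROUPs and filters with HAVING, then count its rows

Corrected query:
SELECT COUNT(*) FROM (SELECT author FROM books GROUP BY author HAVING COUNT(*) >= 2)

Result:
COUNT(*)
--------
2       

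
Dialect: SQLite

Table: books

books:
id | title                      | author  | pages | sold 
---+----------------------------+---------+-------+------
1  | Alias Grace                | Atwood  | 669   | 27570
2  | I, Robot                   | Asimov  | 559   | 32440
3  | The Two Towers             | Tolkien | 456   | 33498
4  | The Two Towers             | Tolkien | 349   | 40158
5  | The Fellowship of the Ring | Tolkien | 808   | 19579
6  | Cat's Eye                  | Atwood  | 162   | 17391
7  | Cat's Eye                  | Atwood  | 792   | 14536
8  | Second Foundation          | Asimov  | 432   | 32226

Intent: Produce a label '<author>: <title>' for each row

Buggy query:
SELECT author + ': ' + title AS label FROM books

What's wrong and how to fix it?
Bug: SQLite uses || for string concatenation; + coerces text to numbers (yielding 0)

Fix: Replace + with || to concatenate text

Corrected query:
SELECT author || ': ' || title AS label FROM books

Result:
label                              
-----------------------------------
Atwood: Alias Grace                
Asimov: I, Robot                   
Tolkien: The Two Towers            
Tolkien: The Two Towers            
Tolkien: The Fellowship of the Ring
Atwood: Cat's Eye                  
Atwood: Cat's Eye                  
Asimov: Second Foundation          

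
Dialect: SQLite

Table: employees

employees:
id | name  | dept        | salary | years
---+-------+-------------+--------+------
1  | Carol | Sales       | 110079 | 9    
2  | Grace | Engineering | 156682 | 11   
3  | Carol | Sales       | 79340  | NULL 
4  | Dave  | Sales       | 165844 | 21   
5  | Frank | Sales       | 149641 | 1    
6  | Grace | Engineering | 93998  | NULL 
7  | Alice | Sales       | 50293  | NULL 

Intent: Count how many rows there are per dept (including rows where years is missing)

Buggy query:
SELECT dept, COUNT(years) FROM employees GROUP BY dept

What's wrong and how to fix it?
Bug: COUNT(years) skips NULLs, so groups with missing years are undercounted

Fix: Use COUNT(*) to count all rows regardless of NULL

Corrected query:
SELECT dept, COUNT(*) FROM employees GROUP BY dept

Result:
dept        | COUNT(*)
------------+---------
Engineering | 2       
Sales       | 5       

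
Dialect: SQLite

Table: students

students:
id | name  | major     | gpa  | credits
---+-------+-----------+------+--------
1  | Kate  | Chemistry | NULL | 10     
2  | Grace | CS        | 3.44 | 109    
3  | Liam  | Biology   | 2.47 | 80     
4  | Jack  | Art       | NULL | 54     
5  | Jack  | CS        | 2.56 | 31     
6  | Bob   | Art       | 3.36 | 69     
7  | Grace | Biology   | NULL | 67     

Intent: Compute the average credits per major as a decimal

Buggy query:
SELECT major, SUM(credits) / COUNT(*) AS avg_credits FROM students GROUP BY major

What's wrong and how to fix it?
Bug: Both operands are integers, so '/' performs integer division and truncates

Fix: Cast one side to REAL so the division keeps the fractional part

Corrected query:
SELECT major, SUM(credits) * 1.0 / COUNT(*) AS avg_credits FROM students GROUP BY major

Result:
major     | avg_credits
----------+------------
Art       | 61.5       
Biology   | 73.5       
CS        | 70         
Chemistry | 10         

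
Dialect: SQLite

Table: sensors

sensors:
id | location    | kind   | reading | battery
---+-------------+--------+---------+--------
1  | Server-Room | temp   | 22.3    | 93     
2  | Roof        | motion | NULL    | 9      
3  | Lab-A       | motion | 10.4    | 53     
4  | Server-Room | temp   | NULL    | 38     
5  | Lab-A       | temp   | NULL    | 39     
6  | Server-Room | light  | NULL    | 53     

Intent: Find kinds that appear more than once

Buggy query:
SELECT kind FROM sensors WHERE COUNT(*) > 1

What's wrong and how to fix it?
Bug: COUNT(*) is an aggregate and cannot be used in WHERE

Fix: GROUP BY kind, then filter groups with HAVING COUNT(*) > 1

Corrected query:
SELECT kind FROM sensors GROUP BY kind HAVING COUNT(*) > 1

Result:
kind  
------
motion
temp  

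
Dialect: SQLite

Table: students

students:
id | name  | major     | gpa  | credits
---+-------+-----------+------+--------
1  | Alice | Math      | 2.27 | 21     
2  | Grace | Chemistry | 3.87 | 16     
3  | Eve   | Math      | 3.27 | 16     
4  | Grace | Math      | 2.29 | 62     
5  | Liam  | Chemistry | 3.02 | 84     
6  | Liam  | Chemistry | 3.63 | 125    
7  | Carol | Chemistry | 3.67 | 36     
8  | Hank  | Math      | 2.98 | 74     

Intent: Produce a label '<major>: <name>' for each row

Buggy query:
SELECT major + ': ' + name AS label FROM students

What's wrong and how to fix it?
Bug: SQLite uses || for string concatenation; + coerces text to numbers (yielding 0)

Fix: Replace + with || to concatenate text

Corrected query:
SELECT major || ': ' || name AS label FROM students

Result:
label           
----------------
Math: Alice     
Chemistry: Grace
Math: Eve       
Math: Grace     
Chemistry: Liam 
Chemistry: Liam 
Chemistry: Carol
Math: Hank      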